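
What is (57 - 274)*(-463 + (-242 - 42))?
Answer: 162099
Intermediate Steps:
(57 - 274)*(-463 + (-242 - 42)) = -217*(-463 - 284) = -217*(-747) = 162099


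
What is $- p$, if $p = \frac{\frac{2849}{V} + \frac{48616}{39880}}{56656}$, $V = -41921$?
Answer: $- \frac{147759}{7272576620} \approx -2.0317 \cdot 10^{-5}$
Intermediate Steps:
$p = \frac{147759}{7272576620}$ ($p = \frac{\frac{2849}{-41921} + \frac{48616}{39880}}{56656} = \left(2849 \left(- \frac{1}{41921}\right) + 48616 \cdot \frac{1}{39880}\right) \frac{1}{56656} = \left(- \frac{7}{103} + \frac{6077}{4985}\right) \frac{1}{56656} = \frac{591036}{513455} \cdot \frac{1}{56656} = \frac{147759}{7272576620} \approx 2.0317 \cdot 10^{-5}$)
$- p = \left(-1\right) \frac{147759}{7272576620} = - \frac{147759}{7272576620}$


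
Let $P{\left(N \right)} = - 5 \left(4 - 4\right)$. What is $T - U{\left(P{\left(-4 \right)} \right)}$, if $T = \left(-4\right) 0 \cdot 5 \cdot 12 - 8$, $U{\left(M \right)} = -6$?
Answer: $-2$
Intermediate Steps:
$P{\left(N \right)} = 0$ ($P{\left(N \right)} = \left(-5\right) 0 = 0$)
$T = -8$ ($T = 0 \cdot 5 \cdot 12 - 8 = 0 \cdot 12 - 8 = 0 - 8 = -8$)
$T - U{\left(P{\left(-4 \right)} \right)} = -8 - -6 = -8 + 6 = -2$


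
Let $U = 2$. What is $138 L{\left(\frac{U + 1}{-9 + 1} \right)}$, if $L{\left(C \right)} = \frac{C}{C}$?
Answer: $138$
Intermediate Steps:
$L{\left(C \right)} = 1$
$138 L{\left(\frac{U + 1}{-9 + 1} \right)} = 138 \cdot 1 = 138$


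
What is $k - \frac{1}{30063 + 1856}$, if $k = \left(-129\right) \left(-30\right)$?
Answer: $\frac{123526529}{31919} \approx 3870.0$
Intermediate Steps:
$k = 3870$
$k - \frac{1}{30063 + 1856} = 3870 - \frac{1}{30063 + 1856} = 3870 - \frac{1}{31919} = \frac{123526529}{31919}$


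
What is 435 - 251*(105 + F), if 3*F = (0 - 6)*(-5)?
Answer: -28430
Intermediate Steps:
F = 10 (F = ((0 - 6)*(-5))/3 = (-6*(-5))/3 = (1/3)*30 = 10)
435 - 251*(105 + F) = 435 - 251*(105 + 10) = 435 - 251*115 = 435 - 28865 = -28430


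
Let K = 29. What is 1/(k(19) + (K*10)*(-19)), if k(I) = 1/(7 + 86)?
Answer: -93/512429 ≈ -0.00018149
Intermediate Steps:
k(I) = 1/93
1/(k(19) + (K*10)*(-19)) = 1/(1/93 + (29*10)*(-19)) = 1/(1/93 + 290*(-19)) = 1/(1/93 - 5510) = 1/(-512429/93) = -93/512429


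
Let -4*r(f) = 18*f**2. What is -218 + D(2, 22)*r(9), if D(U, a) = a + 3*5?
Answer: -27409/2 ≈ -13705.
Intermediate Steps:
D(U, a) = 15 + a (D(U, a) = a + 15 = 15 + a)
r(f) = -9*f**2/2
-218 + D(2, 22)*r(9) = -218 + (15 + 22)*(-9/2*9**2) = -218 + 37*(-9/2*81) = -218 + 37*(-729/2) = -218 - 26973/2 = -27409/2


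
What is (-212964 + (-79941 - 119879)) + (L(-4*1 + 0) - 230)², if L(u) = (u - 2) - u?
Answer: -358960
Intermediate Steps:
L(u) = -2 (L(u) = (-2 + u) - u = -2)
(-212964 + (-79941 - 119879)) + (L(-4*1 + 0) - 230)² = (-212964 + (-79941 - 119879)) + (-2 - 230)² = (-212964 - 199820) + (-232)² = -412784 + 53824 = -358960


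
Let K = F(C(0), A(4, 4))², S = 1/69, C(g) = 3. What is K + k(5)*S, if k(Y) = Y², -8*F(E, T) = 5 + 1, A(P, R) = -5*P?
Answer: 1021/1104 ≈ 0.92482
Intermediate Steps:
S = 1/69 ≈ 0.014493
F(E, T) = -¾ (F(E, T) = -(5 + 1)/8 = -⅛*6 = -¾)
K = 9/16 (K = (-¾)² = 9/16 ≈ 0.56250)
K + k(5)*S = 9/16 + 5²*(1/69) = 9/16 + 25*(1/69) = 9/16 + 25/69 = 1021/1104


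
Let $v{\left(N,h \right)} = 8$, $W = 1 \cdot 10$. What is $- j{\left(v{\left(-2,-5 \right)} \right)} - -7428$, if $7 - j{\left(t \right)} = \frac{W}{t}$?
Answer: $\frac{29689}{4} \approx 7422.3$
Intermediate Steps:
$W = 10$
$j{\left(t \right)} = 7 - \frac{10}{t}$
$- j{\left(v{\left(-2,-5 \right)} \right)} - -7428 = - (7 - \frac{10}{8}) - -7428 = - (7 - \frac{5}{4}) + 7428 = \left(-1\right) \frac{23}{4} + 7428 = - \frac{23}{4} + 7428 = \frac{29689}{4}$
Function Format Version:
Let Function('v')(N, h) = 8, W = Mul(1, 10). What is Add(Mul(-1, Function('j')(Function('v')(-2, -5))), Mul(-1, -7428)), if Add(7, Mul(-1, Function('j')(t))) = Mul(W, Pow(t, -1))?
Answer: Rational(29689, 4) ≈ 7422.3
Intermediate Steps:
W = 10
Function('j')(t) = Add(7, Mul(-10, Pow(t, -1))) (Function('j')(t) = Add(7, Mul(-1, Mul(10, Pow(t, -1)))) = Add(7, Mul(-10, Pow(t, -1))))
Add(Mul(-1, Function('j')(Function('v')(-2, -5))), Mul(-1, -7428)) = Add(Mul(-1, Add(7, Mul(-10, Pow(8, -1)))), Mul(-1, -7428)) = Add(Mul(-1, Add(7, Mul(-10, Rational(1, 8)))), 7428) = Add(Mul(-1, Add(7, Rational(-5, 4))), 7428) = Add(Mul(-1, Rational(23, 4)), 7428) = Add(Rational(-23, 4), 7428) = Rational(29689, 4)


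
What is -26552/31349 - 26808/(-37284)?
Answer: -12463398/97401343 ≈ -0.12796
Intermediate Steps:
-26552/31349 - 26808/(-37284) = -26552*1/31349 - 26808*(-1/37284) = -26552/31349 + 2234/3107 = -12463398/97401343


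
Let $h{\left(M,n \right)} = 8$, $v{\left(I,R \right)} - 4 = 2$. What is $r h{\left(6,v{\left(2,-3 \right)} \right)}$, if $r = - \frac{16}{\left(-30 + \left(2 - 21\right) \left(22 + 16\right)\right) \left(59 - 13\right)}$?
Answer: $\frac{4}{1081} \approx 0.0037003$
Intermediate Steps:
$v{\left(I,R \right)} = 6$ ($v{\left(I,R \right)} = 4 + 2 = 6$)
$r = \frac{1}{2162}$ ($r = - \frac{16}{\left(-30 - 722\right) 46} = - \frac{16}{\left(-752\right) 46} = - \frac{16}{-34592} = \left(-16\right) \left(- \frac{1}{34592}\right) = \frac{1}{2162} \approx 0.00046253$)
$r h{\left(6,v{\left(2,-3 \right)} \right)} = \frac{1}{2162} \cdot 8 = \frac{4}{1081}$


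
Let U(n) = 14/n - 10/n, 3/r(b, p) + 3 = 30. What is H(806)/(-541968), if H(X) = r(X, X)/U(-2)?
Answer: 1/9755424 ≈ 1.0251e-7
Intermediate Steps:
r(b, p) = ⅑ (r(b, p) = 3/(-3 + 30) = 3/27 = 3*(1/27) = ⅑)
U(n) = 4/n
H(X) = -1/18 (H(X) = 1/(9*((4/(-2)))) = 1/(9*((4*(-½)))) = (⅑)/(-2) = (⅑)*(-½) = -1/18)
H(806)/(-541968) = -1/18/(-541968) = -1/18*(-1/541968) = 1/9755424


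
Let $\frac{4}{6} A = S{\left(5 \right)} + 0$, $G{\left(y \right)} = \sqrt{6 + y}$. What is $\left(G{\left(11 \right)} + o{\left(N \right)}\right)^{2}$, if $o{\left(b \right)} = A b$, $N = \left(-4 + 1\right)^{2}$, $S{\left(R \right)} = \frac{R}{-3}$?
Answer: $\frac{2093}{4} - 45 \sqrt{17} \approx 337.71$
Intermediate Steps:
$S{\left(R \right)} = - \frac{R}{3}$ ($S{\left(R \right)} = R \left(- \frac{1}{3}\right) = - \frac{R}{3}$)
$A = - \frac{5}{2}$ ($A = \frac{3 \left(\left(- \frac{1}{3}\right) 5 + 0\right)}{2} = \frac{3 \left(- \frac{5}{3} + 0\right)}{2} = \frac{3}{2} \left(- \frac{5}{3}\right) = - \frac{5}{2} \approx -2.5$)
$N = 9$ ($N = \left(-3\right)^{2} = 9$)
$o{\left(b \right)} = - \frac{5 b}{2}$
$\left(G{\left(11 \right)} + o{\left(N \right)}\right)^{2} = \left(\sqrt{6 + 11} - \frac{45}{2}\right)^{2} = \left(\sqrt{17} - \frac{45}{2}\right)^{2} = \left(- \frac{45}{2} + \sqrt{17}\right)^{2}$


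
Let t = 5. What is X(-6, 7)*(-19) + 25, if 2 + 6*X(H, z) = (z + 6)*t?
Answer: -349/2 ≈ -174.50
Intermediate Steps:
X(H, z) = 14/3 + 5*z/6 (X(H, z) = -⅓ + ((z + 6)*5)/6 = -⅓ + ((6 + z)*5)/6 = -⅓ + (30 + 5*z)/6 = -⅓ + (5 + 5*z/6) = 14/3 + 5*z/6)
X(-6, 7)*(-19) + 25 = (14/3 + (⅚)*7)*(-19) + 25 = (14/3 + 35/6)*(-19) + 25 = (21/2)*(-19) + 25 = -399/2 + 25 = -349/2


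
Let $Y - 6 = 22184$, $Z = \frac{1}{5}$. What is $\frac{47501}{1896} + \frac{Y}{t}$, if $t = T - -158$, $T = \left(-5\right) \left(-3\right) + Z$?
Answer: $\frac{125748533}{820968} \approx 153.17$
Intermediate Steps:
$Z = \frac{1}{5} \approx 0.2$
$Y = 22190$ ($Y = 6 + 22184 = 22190$)
$T = \frac{76}{5}$ ($T = \left(-5\right) \left(-3\right) + \frac{1}{5} = 15 + \frac{1}{5} = \frac{76}{5} \approx 15.2$)
$t = \frac{866}{5}$ ($t = \frac{76}{5} - -158 = \frac{76}{5} + 158 = \frac{866}{5} \approx 173.2$)
$\frac{47501}{1896} + \frac{Y}{t} = \frac{47501}{1896} + \frac{22190}{\frac{866}{5}} = 47501 \cdot \frac{1}{1896} + 22190 \cdot \frac{5}{866} = \frac{47501}{1896} + \frac{55475}{433} = \frac{125748533}{820968}$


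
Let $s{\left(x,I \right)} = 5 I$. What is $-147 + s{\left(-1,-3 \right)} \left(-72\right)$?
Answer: $933$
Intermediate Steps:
$-147 + s{\left(-1,-3 \right)} \left(-72\right) = -147 + 5 \left(-3\right) \left(-72\right) = -147 - -1080 = -147 + 1080 = 933$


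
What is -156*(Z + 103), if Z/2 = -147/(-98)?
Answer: -16536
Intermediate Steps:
Z = 3 (Z = 2*(-147/(-98)) = 2*(-147*(-1/98)) = 2*(3/2) = 3)
-156*(Z + 103) = -156*(3 + 103) = -156*106 = -16536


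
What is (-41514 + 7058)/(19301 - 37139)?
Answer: 17228/8919 ≈ 1.9316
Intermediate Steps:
(-41514 + 7058)/(19301 - 37139) = -34456/(-17838) = -34456*(-1/17838) = 17228/8919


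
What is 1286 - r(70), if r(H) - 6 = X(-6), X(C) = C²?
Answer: 1244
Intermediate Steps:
r(H) = 42 (r(H) = 6 + (-6)² = 6 + 36 = 42)
1286 - r(70) = 1286 - 1*42 = 1286 - 42 = 1244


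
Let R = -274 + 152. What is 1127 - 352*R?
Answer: 44071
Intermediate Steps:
R = -122
1127 - 352*R = 1127 - 352*(-122) = 1127 + 42944 = 44071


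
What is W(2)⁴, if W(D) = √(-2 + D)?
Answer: 0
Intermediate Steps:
W(2)⁴ = (√(-2 + 2))⁴ = (√0)⁴ = 0⁴ = 0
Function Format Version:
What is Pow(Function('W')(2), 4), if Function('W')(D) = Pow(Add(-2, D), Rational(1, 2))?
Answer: 0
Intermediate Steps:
Pow(Function('W')(2), 4) = Pow(Pow(Add(-2, 2), Rational(1, 2)), 4) = Pow(Pow(0, Rational(1, 2)), 4) = Pow(0, 4) = 0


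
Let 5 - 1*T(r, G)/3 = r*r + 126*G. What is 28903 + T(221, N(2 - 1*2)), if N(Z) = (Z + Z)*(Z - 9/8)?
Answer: -117605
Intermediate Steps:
N(Z) = 2*Z*(-9/8 + Z) (N(Z) = (2*Z)*(Z - 9*⅛) = (2*Z)*(Z - 9/8) = (2*Z)*(-9/8 + Z) = 2*Z*(-9/8 + Z))
T(r, G) = 15 - 378*G - 3*r² (T(r, G) = 15 - 3*(r*r + 126*G) = 15 - 3*(r² + 126*G) = 15 + (-378*G - 3*r²) = 15 - 378*G - 3*r²)
28903 + T(221, N(2 - 1*2)) = 28903 + (15 - 189*(2 - 1*2)*(-9 + 8*(2 - 1*2))/2 - 3*221²) = 28903 + (15 - 189*(2 - 2)*(-9 + 8*(2 - 2))/2 - 3*48841) = 28903 + (15 - 189*0*(-9 + 8*0)/2 - 146523) = 28903 + (15 - 189*0*(-9 + 0)/2 - 146523) = 28903 + (15 - 189*0*(-9)/2 - 146523) = 28903 + (15 - 378*0 - 146523) = 28903 + (15 + 0 - 146523) = 28903 - 146508 = -117605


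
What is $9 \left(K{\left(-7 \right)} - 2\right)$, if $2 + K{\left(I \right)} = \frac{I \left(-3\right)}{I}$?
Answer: $-63$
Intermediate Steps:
$K{\left(I \right)} = -5$ ($K{\left(I \right)} = -2 + \frac{I \left(-3\right)}{I} = -2 + \frac{\left(-3\right) I}{I} = -2 - 3 = -5$)
$9 \left(K{\left(-7 \right)} - 2\right) = 9 \left(-5 - 2\right) = 9 \left(-7\right) = -63$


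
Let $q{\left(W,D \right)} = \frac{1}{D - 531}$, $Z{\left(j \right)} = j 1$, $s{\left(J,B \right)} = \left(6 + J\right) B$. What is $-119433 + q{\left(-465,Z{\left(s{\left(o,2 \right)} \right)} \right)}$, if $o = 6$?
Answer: $- \frac{60552532}{507} \approx -1.1943 \cdot 10^{5}$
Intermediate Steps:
$s{\left(J,B \right)} = B \left(6 + J\right)$
$Z{\left(j \right)} = j$
$q{\left(W,D \right)} = \frac{1}{-531 + D}$
$-119433 + q{\left(-465,Z{\left(s{\left(o,2 \right)} \right)} \right)} = -119433 + \frac{1}{-531 + 2 \left(6 + 6\right)} = -119433 + \frac{1}{-531 + 2 \cdot 12} = -119433 + \frac{1}{-531 + 24} = -119433 + \frac{1}{-507} = -119433 - \frac{1}{507} = - \frac{60552532}{507}$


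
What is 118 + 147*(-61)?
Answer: -8849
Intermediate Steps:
118 + 147*(-61) = 118 - 8967 = -8849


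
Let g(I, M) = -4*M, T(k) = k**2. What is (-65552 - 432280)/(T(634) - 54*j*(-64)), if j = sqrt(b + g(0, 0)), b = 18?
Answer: -12506659962/10084602193 + 322595136*sqrt(2)/10084602193 ≈ -1.1949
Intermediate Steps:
j = 3*sqrt(2) (j = sqrt(18 - 4*0) = sqrt(18 + 0) = sqrt(18) = 3*sqrt(2) ≈ 4.2426)
(-65552 - 432280)/(T(634) - 54*j*(-64)) = (-65552 - 432280)/(634**2 - 162*sqrt(2)*(-64)) = -497832/(401956 - 162*sqrt(2)*(-64)) = -497832/(401956 + 10368*sqrt(2))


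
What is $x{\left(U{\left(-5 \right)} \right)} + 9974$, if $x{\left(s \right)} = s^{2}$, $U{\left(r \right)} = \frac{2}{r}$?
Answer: $\frac{249354}{25} \approx 9974.2$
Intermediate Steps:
$x{\left(U{\left(-5 \right)} \right)} + 9974 = \left(\frac{2}{-5}\right)^{2} + 9974 = \left(2 \left(- \frac{1}{5}\right)\right)^{2} + 9974 = \left(- \frac{2}{5}\right)^{2} + 9974 = \frac{4}{25} + 9974 = \frac{249354}{25}$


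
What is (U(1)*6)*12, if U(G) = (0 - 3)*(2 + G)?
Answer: -648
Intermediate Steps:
U(G) = -6 - 3*G (U(G) = -3*(2 + G) = -6 - 3*G)
(U(1)*6)*12 = ((-6 - 3*1)*6)*12 = ((-6 - 3)*6)*12 = -9*6*12 = -54*12 = -648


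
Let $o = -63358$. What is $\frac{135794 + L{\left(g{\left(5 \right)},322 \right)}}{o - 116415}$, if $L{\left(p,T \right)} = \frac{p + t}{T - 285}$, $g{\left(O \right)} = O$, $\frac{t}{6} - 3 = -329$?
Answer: $- \frac{5022427}{6651601} \approx -0.75507$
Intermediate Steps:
$t = -1956$ ($t = 18 + 6 \left(-329\right) = 18 - 1974 = -1956$)
$L{\left(p,T \right)} = \frac{-1956 + p}{-285 + T}$ ($L{\left(p,T \right)} = \frac{p - 1956}{T - 285} = \frac{-1956 + p}{-285 + T}$)
$\frac{135794 + L{\left(g{\left(5 \right)},322 \right)}}{o - 116415} = \frac{135794 + \frac{-1956 + 5}{-285 + 322}}{-63358 - 116415} = \frac{135794 + \frac{1}{37} \left(-1951\right)}{-179773} = \left(135794 + \frac{1}{37} \left(-1951\right)\right) \left(- \frac{1}{179773}\right) = \left(135794 - \frac{1951}{37}\right) \left(- \frac{1}{179773}\right) = \frac{5022427}{37} \left(- \frac{1}{179773}\right) = - \frac{5022427}{6651601}$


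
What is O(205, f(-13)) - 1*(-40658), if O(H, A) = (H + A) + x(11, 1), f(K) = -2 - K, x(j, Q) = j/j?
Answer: 40875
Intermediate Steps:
x(j, Q) = 1
O(H, A) = 1 + A + H (O(H, A) = (H + A) + 1 = (A + H) + 1 = 1 + A + H)
O(205, f(-13)) - 1*(-40658) = (1 + (-2 - 1*(-13)) + 205) - 1*(-40658) = (1 + (-2 + 13) + 205) + 40658 = (1 + 11 + 205) + 40658 = 217 + 40658 = 40875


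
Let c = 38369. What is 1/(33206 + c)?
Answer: 1/71575 ≈ 1.3971e-5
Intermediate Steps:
1/(33206 + c) = 1/(33206 + 38369) = 1/71575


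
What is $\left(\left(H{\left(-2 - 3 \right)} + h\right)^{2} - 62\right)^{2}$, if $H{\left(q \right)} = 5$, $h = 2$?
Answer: $169$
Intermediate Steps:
$\left(\left(H{\left(-2 - 3 \right)} + h\right)^{2} - 62\right)^{2} = \left(\left(5 + 2\right)^{2} - 62\right)^{2} = \left(7^{2} - 62\right)^{2} = \left(49 - 62\right)^{2} = \left(-13\right)^{2} = 169$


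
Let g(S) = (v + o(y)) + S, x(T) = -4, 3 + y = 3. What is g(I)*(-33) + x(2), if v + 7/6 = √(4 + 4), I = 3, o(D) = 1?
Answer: -195/2 - 66*√2 ≈ -190.84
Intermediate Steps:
y = 0 (y = -3 + 3 = 0)
v = -7/6 + 2*√2 (v = -7/6 + √(4 + 4) = -7/6 + √8 = -7/6 + 2*√2 ≈ 1.6618)
g(S) = -⅙ + S + 2*√2 (g(S) = ((-7/6 + 2*√2) + 1) + S = (-⅙ + 2*√2) + S = -⅙ + S + 2*√2)
g(I)*(-33) + x(2) = (-⅙ + 3 + 2*√2)*(-33) - 4 = (17/6 + 2*√2)*(-33) - 4 = (-187/2 - 66*√2) - 4 = -195/2 - 66*√2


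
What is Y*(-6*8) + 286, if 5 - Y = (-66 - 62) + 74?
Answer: -2546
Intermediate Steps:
Y = 59 (Y = 5 - ((-66 - 62) + 74) = 5 - (-128 + 74) = 5 - 1*(-54) = 5 + 54 = 59)
Y*(-6*8) + 286 = 59*(-6*8) + 286 = 59*(-48) + 286 = -2832 + 286 = -2546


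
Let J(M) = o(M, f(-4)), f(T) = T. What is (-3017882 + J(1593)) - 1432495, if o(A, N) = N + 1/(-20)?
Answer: -89007621/20 ≈ -4.4504e+6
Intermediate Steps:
o(A, N) = -1/20 + N (o(A, N) = N - 1/20 = -1/20 + N)
J(M) = -81/20 (J(M) = -1/20 - 4 = -81/20)
(-3017882 + J(1593)) - 1432495 = (-3017882 - 81/20) - 1432495 = -60357721/20 - 1432495 = -89007621/20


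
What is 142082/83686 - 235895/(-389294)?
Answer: 37526389539/16289228842 ≈ 2.3038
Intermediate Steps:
142082/83686 - 235895/(-389294) = 142082*(1/83686) - 235895*(-1/389294) = 71041/41843 + 235895/389294 = 37526389539/16289228842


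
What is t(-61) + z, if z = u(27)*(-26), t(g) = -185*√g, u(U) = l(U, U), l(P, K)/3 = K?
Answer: -2106 - 185*I*√61 ≈ -2106.0 - 1444.9*I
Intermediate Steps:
l(P, K) = 3*K
u(U) = 3*U
z = -2106 (z = (3*27)*(-26) = 81*(-26) = -2106)
t(-61) + z = -185*I*√61 - 2106 = -2106 - 185*I*√61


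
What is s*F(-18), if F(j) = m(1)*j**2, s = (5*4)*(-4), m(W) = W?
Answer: -25920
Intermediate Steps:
s = -80 (s = 20*(-4) = -80)
F(j) = j**2 (F(j) = 1*j**2 = j**2)
s*F(-18) = -80*(-18)**2 = -80*324 = -25920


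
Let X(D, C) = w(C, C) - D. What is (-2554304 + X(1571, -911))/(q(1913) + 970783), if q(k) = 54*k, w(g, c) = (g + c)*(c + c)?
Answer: 763809/1074085 ≈ 0.71113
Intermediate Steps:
w(g, c) = 2*c*(c + g) (w(g, c) = (c + g)*(2*c) = 2*c*(c + g))
X(D, C) = -D + 4*C**2 (X(D, C) = 2*C*(C + C) - D = 2*C*(2*C) - D = 4*C**2 - D = -D + 4*C**2)
(-2554304 + X(1571, -911))/(q(1913) + 970783) = (-2554304 + (-1*1571 + 4*(-911)**2))/(54*1913 + 970783) = (-2554304 + (-1571 + 4*829921))/(103302 + 970783) = (-2554304 + (-1571 + 3319684))/1074085 = (-2554304 + 3318113)*(1/1074085) = 763809*(1/1074085) = 763809/1074085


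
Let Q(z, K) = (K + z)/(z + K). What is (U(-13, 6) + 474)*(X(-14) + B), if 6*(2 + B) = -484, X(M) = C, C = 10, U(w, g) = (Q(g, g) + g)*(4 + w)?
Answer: -29866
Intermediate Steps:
Q(z, K) = 1 (Q(z, K) = (K + z)/(K + z) = 1)
U(w, g) = (1 + g)*(4 + w)
X(M) = 10
B = -248/3 (B = -2 + (⅙)*(-484) = -2 - 242/3 = -248/3 ≈ -82.667)
(U(-13, 6) + 474)*(X(-14) + B) = ((4 - 13 + 4*6 + 6*(-13)) + 474)*(10 - 248/3) = ((4 - 13 + 24 - 78) + 474)*(-218/3) = (-63 + 474)*(-218/3) = 411*(-218/3) = -29866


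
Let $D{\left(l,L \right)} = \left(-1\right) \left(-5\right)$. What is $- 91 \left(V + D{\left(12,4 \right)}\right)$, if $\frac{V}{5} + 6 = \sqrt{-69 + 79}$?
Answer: $2275 - 455 \sqrt{10} \approx 836.16$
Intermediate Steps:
$D{\left(l,L \right)} = 5$
$V = -30 + 5 \sqrt{10}$ ($V = -30 + 5 \sqrt{-69 + 79} = -30 + 5 \sqrt{10} \approx -14.189$)
$- 91 \left(V + D{\left(12,4 \right)}\right) = - 91 \left(\left(-30 + 5 \sqrt{10}\right) + 5\right) = - 91 \left(-25 + 5 \sqrt{10}\right) = 2275 - 455 \sqrt{10}$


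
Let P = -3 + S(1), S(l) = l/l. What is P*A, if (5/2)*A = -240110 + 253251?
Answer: -52564/5 ≈ -10513.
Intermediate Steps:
A = 26282/5 (A = 2*(-240110 + 253251)/5 = (⅖)*13141 = 26282/5 ≈ 5256.4)
S(l) = 1
P = -2 (P = -3 + 1 = -2)
P*A = -2*26282/5 = -52564/5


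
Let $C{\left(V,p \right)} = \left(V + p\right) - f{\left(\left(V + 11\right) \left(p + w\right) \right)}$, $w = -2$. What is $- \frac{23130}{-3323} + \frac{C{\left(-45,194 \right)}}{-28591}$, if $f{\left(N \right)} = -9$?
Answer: $\frac{660784796}{95007893} \approx 6.955$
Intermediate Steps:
$C{\left(V,p \right)} = 9 + V + p$ ($C{\left(V,p \right)} = \left(V + p\right) - -9 = \left(V + p\right) + 9 = 9 + V + p$)
$- \frac{23130}{-3323} + \frac{C{\left(-45,194 \right)}}{-28591} = - \frac{23130}{-3323} + \frac{9 - 45 + 194}{-28591} = \left(-23130\right) \left(- \frac{1}{3323}\right) + 158 \left(- \frac{1}{28591}\right) = \frac{23130}{3323} - \frac{158}{28591} = \frac{660784796}{95007893}$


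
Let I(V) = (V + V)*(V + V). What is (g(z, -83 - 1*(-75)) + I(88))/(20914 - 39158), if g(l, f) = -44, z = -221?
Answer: -7733/4561 ≈ -1.6955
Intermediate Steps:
I(V) = 4*V² (I(V) = (2*V)*(2*V) = 4*V²)
(g(z, -83 - 1*(-75)) + I(88))/(20914 - 39158) = (-44 + 4*88²)/(20914 - 39158) = (-44 + 4*7744)/(-18244) = (-44 + 30976)*(-1/18244) = 30932*(-1/18244) = -7733/4561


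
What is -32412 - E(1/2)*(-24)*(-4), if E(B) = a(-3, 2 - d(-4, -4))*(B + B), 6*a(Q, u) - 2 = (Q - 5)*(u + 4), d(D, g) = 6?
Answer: -32444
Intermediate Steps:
a(Q, u) = 1/3 + (-5 + Q)*(4 + u)/6 (a(Q, u) = 1/3 + ((Q - 5)*(u + 4))/6 = 1/3 + ((-5 + Q)*(4 + u))/6 = 1/3 + (-5 + Q)*(4 + u)/6)
E(B) = 2*B/3 (E(B) = (-3 - 5*(2 - 1*6)/6 + (2/3)*(-3) + (1/6)*(-3)*(2 - 1*6))*(B + B) = (-3 - 5*(2 - 6)/6 - 2 + (1/6)*(-3)*(2 - 6))*(2*B) = (-3 - 5/6*(-4) - 2 + (1/6)*(-3)*(-4))*(2*B) = (-3 + 10/3 - 2 + 2)*(2*B) = (2*B)/3 = 2*B/3)
-32412 - E(1/2)*(-24)*(-4) = -32412 - (2*(1/2)/3)*(-24)*(-4) = -32412 - (2*(1*(1/2))/3)*(-24)*(-4) = -32412 - ((2/3)*(1/2))*(-24)*(-4) = -32412 - (1/3)*(-24)*(-4) = -32412 - (-8)*(-4) = -32412 - 1*32 = -32412 - 32 = -32444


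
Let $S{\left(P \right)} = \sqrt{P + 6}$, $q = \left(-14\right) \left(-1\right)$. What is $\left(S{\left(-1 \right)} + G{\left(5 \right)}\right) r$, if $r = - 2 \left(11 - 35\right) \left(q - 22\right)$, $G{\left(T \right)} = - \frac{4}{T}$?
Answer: $\frac{1536}{5} - 384 \sqrt{5} \approx -551.45$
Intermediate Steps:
$q = 14$
$S{\left(P \right)} = \sqrt{6 + P}$
$r = -384$ ($r = - 2 \left(11 - 35\right) \left(14 - 22\right) = - 2 \left(\left(-24\right) \left(-8\right)\right) = \left(-2\right) 192 = -384$)
$\left(S{\left(-1 \right)} + G{\left(5 \right)}\right) r = \left(\sqrt{6 - 1} - \frac{4}{5}\right) \left(-384\right) = \left(\sqrt{5} - \frac{4}{5}\right) \left(-384\right) = \left(- \frac{4}{5} + \sqrt{5}\right) \left(-384\right) = \frac{1536}{5} - 384 \sqrt{5}$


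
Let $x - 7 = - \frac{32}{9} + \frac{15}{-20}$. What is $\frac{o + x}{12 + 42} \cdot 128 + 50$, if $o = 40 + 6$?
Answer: $\frac{40198}{243} \approx 165.42$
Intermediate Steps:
$o = 46$
$x = \frac{97}{36}$ ($x = 7 + \left(- \frac{32}{9} + \frac{15}{-20}\right) = 7 + \left(\left(-32\right) \frac{1}{9} + 15 \left(- \frac{1}{20}\right)\right) = 7 - \frac{155}{36} = \frac{97}{36} \approx 2.6944$)
$\frac{o + x}{12 + 42} \cdot 128 + 50 = \frac{46 + \frac{97}{36}}{12 + 42} \cdot 128 + 50 = \frac{1753}{36 \cdot 54} \cdot 128 + 50 = \frac{1753}{36} \cdot \frac{1}{54} \cdot 128 + 50 = \frac{1753}{1944} \cdot 128 + 50 = \frac{28048}{243} + 50 = \frac{40198}{243}$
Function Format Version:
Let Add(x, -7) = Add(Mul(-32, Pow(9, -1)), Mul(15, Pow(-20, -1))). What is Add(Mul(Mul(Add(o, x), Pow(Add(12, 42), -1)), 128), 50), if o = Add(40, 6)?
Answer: Rational(40198, 243) ≈ 165.42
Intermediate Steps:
o = 46
x = Rational(97, 36) (x = Add(7, Add(Mul(-32, Pow(9, -1)), Mul(15, Pow(-20, -1)))) = Add(7, Add(Mul(-32, Rational(1, 9)), Mul(15, Rational(-1, 20)))) = Add(7, Add(Rational(-32, 9), Rational(-3, 4))) = Add(7, Rational(-155, 36)) = Rational(97, 36) ≈ 2.6944)
Add(Mul(Mul(Add(o, x), Pow(Add(12, 42), -1)), 128), 50) = Add(Mul(Mul(Add(46, Rational(97, 36)), Pow(Add(12, 42), -1)), 128), 50) = Add(Mul(Mul(Rational(1753, 36), Pow(54, -1)), 128), 50) = Add(Mul(Mul(Rational(1753, 36), Rational(1, 54)), 128), 50) = Add(Mul(Rational(1753, 1944), 128), 50) = Add(Rational(28048, 243), 50) = Rational(40198, 243)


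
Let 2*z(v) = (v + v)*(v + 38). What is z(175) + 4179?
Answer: 41454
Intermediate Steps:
z(v) = v*(38 + v) (z(v) = ((v + v)*(v + 38))/2 = ((2*v)*(38 + v))/2 = (2*v*(38 + v))/2 = v*(38 + v))
z(175) + 4179 = 175*(38 + 175) + 4179 = 175*213 + 4179 = 37275 + 4179 = 41454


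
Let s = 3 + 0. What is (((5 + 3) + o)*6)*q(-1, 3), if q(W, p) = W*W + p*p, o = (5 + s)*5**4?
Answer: 300480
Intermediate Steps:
s = 3
o = 5000 (o = (5 + 3)*5**4 = 8*625 = 5000)
q(W, p) = W**2 + p**2
(((5 + 3) + o)*6)*q(-1, 3) = (((5 + 3) + 5000)*6)*((-1)**2 + 3**2) = ((8 + 5000)*6)*(1 + 9) = (5008*6)*10 = 30048*10 = 300480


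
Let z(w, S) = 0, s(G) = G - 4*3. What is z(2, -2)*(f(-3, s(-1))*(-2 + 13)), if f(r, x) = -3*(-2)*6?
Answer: 0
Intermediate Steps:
s(G) = -12 + G (s(G) = G - 12 = -12 + G)
f(r, x) = 36 (f(r, x) = 6*6 = 36)
z(2, -2)*(f(-3, s(-1))*(-2 + 13)) = 0*(36*(-2 + 13)) = 0*(36*11) = 0*396 = 0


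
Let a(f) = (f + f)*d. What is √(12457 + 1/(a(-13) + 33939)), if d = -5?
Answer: √14458799585846/34069 ≈ 111.61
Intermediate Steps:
a(f) = -10*f (a(f) = (f + f)*(-5) = (2*f)*(-5) = -10*f)
√(12457 + 1/(a(-13) + 33939)) = √(12457 + 1/(-10*(-13) + 33939)) = √(12457 + 1/(130 + 33939)) = √(12457 + 1/34069) = √(424397534/34069) = √14458799585846/34069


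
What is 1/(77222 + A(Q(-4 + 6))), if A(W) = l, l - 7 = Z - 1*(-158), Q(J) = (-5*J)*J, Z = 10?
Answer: 1/77397 ≈ 1.2920e-5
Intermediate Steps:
Q(J) = -5*J²
l = 175 (l = 7 + (10 - 1*(-158)) = 7 + (10 + 158) = 7 + 168 = 175)
A(W) = 175
1/(77222 + A(Q(-4 + 6))) = 1/(77222 + 175) = 1/77397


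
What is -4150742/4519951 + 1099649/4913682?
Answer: -15425066654845/22209601869582 ≈ -0.69452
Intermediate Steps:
-4150742/4519951 + 1099649/4913682 = -15425066654845/22209601869582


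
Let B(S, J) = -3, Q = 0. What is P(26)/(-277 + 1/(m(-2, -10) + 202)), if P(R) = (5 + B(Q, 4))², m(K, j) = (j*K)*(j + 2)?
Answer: -168/11633 ≈ -0.014442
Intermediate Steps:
m(K, j) = K*j*(2 + j) (m(K, j) = (K*j)*(2 + j) = K*j*(2 + j))
P(R) = 4 (P(R) = (5 - 3)² = 2² = 4)
P(26)/(-277 + 1/(m(-2, -10) + 202)) = 4/(-277 + 1/(-2*(-10)*(2 - 10) + 202)) = 4/(-277 + 1/(-2*(-10)*(-8) + 202)) = 4/(-277 + 1/(-160 + 202)) = 4/(-277 + 1/42) = 4/(-11633/42) = -42/11633*4 = -168/11633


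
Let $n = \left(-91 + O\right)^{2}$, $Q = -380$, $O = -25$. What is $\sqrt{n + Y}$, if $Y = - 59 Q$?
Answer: $2 \sqrt{8969} \approx 189.41$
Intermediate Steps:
$Y = 22420$ ($Y = \left(-59\right) \left(-380\right) = 22420$)
$n = 13456$ ($n = \left(-91 - 25\right)^{2} = \left(-116\right)^{2} = 13456$)
$\sqrt{n + Y} = \sqrt{13456 + 22420} = \sqrt{35876} = 2 \sqrt{8969}$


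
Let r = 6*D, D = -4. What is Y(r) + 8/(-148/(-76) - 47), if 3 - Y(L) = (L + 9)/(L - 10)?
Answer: 8663/3638 ≈ 2.3813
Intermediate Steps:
r = -24 (r = 6*(-4) = -24)
Y(L) = 3 - (9 + L)/(-10 + L) (Y(L) = 3 - (L + 9)/(L - 10) = 3 - (9 + L)/(-10 + L))
Y(r) + 8/(-148/(-76) - 47) = (-39 + 2*(-24))/(-10 - 24) + 8/(-148/(-76) - 47) = (-39 - 48)/(-34) + 8/(-148*(-1/76) - 47) = -1/34*(-87) + 8/(37/19 - 47) = 87/34 + 8/(-856/19) = 87/34 - 19/856*8 = 87/34 - 19/107 = 8663/3638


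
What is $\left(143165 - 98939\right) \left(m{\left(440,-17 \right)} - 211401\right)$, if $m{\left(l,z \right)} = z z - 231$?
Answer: $-9346855518$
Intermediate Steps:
$m{\left(l,z \right)} = -231 + z^{2}$ ($m{\left(l,z \right)} = z^{2} - 231 = -231 + z^{2}$)
$\left(143165 - 98939\right) \left(m{\left(440,-17 \right)} - 211401\right) = \left(143165 - 98939\right) \left(\left(-231 + \left(-17\right)^{2}\right) - 211401\right) = 44226 \left(\left(-231 + 289\right) - 211401\right) = 44226 \left(58 - 211401\right) = 44226 \left(-211343\right) = -9346855518$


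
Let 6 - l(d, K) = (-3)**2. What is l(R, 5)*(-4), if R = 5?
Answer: 12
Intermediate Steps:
l(d, K) = -3 (l(d, K) = 6 - 1*(-3)**2 = 6 - 1*9 = 6 - 9 = -3)
l(R, 5)*(-4) = -3*(-4) = 12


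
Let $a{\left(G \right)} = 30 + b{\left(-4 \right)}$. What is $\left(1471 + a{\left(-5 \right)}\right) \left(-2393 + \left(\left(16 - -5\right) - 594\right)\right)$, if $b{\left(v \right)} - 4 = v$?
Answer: $-4451966$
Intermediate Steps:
$b{\left(v \right)} = 4 + v$
$a{\left(G \right)} = 30$ ($a{\left(G \right)} = 30 + \left(4 - 4\right) = 30 + 0 = 30$)
$\left(1471 + a{\left(-5 \right)}\right) \left(-2393 + \left(\left(16 - -5\right) - 594\right)\right) = \left(1471 + 30\right) \left(-2393 + \left(\left(16 - -5\right) - 594\right)\right) = 1501 \left(-2393 + \left(\left(16 + 5\right) - 594\right)\right) = 1501 \left(-2393 + \left(21 - 594\right)\right) = 1501 \left(-2393 - 573\right) = 1501 \left(-2966\right) = -4451966$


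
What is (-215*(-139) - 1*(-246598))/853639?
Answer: 276483/853639 ≈ 0.32389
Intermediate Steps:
(-215*(-139) - 1*(-246598))/853639 = (29885 + 246598)*(1/853639) = 276483*(1/853639) = 276483/853639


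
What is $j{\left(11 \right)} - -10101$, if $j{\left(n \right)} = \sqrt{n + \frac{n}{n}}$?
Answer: $10101 + 2 \sqrt{3} \approx 10104.0$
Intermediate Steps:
$j{\left(n \right)} = \sqrt{1 + n}$ ($j{\left(n \right)} = \sqrt{n + 1} = \sqrt{1 + n}$)
$j{\left(11 \right)} - -10101 = \sqrt{1 + 11} - -10101 = \sqrt{12} + 10101 = 2 \sqrt{3} + 10101 = 10101 + 2 \sqrt{3}$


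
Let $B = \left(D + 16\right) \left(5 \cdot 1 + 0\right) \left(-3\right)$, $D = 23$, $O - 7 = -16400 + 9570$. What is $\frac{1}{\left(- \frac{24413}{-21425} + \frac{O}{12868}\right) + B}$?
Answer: $- \frac{275696900}{161114722791} \approx -0.0017112$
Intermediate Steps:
$O = -6823$ ($O = 7 + \left(-16400 + 9570\right) = 7 - 6830 = -6823$)
$B = -585$ ($B = \left(23 + 16\right) \left(5 \cdot 1 + 0\right) \left(-3\right) = 39 \left(5 + 0\right) \left(-3\right) = 39 \cdot 5 \left(-3\right) = 195 \left(-3\right) = -585$)
$\frac{1}{\left(- \frac{24413}{-21425} + \frac{O}{12868}\right) + B} = \frac{1}{\left(- \frac{24413}{-21425} - \frac{6823}{12868}\right) - 585} = \frac{1}{\left(\left(-24413\right) \left(- \frac{1}{21425}\right) - \frac{6823}{12868}\right) - 585} = \frac{1}{\left(\frac{24413}{21425} - \frac{6823}{12868}\right) - 585} = \frac{1}{\frac{167963709}{275696900} - 585} = \frac{1}{- \frac{161114722791}{275696900}} = - \frac{275696900}{161114722791}$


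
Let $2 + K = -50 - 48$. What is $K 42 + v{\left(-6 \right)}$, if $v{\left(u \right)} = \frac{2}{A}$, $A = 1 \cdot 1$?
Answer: $-4198$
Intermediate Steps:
$A = 1$
$K = -100$ ($K = -2 - 98 = -100$)
$v{\left(u \right)} = 2$ ($v{\left(u \right)} = \frac{2}{1} = 2 \cdot 1 = 2$)
$K 42 + v{\left(-6 \right)} = \left(-100\right) 42 + 2 = -4200 + 2 = -4198$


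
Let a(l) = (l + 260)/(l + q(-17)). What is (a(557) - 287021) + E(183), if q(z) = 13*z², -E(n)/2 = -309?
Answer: -1235541725/4314 ≈ -2.8640e+5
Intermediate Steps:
E(n) = 618 (E(n) = -2*(-309) = 618)
a(l) = (260 + l)/(3757 + l) (a(l) = (l + 260)/(l + 13*(-17)²) = (260 + l)/(l + 13*289) = (260 + l)/(l + 3757) = (260 + l)/(3757 + l))
(a(557) - 287021) + E(183) = ((260 + 557)/(3757 + 557) - 287021) + 618 = (817/4314 - 287021) + 618 = -1238207777/4314 + 618 = -1235541725/4314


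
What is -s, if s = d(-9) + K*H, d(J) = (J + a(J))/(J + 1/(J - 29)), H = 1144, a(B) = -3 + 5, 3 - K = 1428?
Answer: 79879762/49 ≈ 1.6302e+6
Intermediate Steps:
K = -1425 (K = 3 - 1*1428 = 3 - 1428 = -1425)
a(B) = 2
d(J) = (2 + J)/(J + 1/(-29 + J)) (d(J) = (J + 2)/(J + 1/(J - 29)) = (2 + J)/(J + 1/(-29 + J)))
s = -79879762/49 (s = (-58 + (-9)² - 27*(-9))/(1 + (-9)² - 29*(-9)) - 1425*1144 = (-58 + 81 + 243)/(1 + 81 + 261) - 1630200 = 266/343 - 1630200 = (1/343)*266 - 1630200 = 38/49 - 1630200 = -79879762/49 ≈ -1.6302e+6)
-s = -1*(-79879762/49) = 79879762/49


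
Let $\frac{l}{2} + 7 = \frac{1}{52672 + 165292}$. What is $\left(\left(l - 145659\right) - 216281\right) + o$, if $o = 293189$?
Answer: $- \frac{7494147229}{108982} \approx -68765.0$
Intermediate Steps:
$l = - \frac{1525747}{108982}$ ($l = -14 + \frac{2}{52672 + 165292} = -14 + \frac{2}{217964} = -14 + 2 \cdot \frac{1}{217964} = -14 + \frac{1}{108982} = - \frac{1525747}{108982} \approx -14.0$)
$\left(\left(l - 145659\right) - 216281\right) + o = \left(\left(- \frac{1525747}{108982} - 145659\right) - 216281\right) + 293189 = \left(- \frac{15875734885}{108982} - 216281\right) + 293189 = - \frac{39446470827}{108982} + 293189 = - \frac{7494147229}{108982}$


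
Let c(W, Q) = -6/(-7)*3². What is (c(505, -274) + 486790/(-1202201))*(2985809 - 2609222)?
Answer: 3309194995884/1202201 ≈ 2.7526e+6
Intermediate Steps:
c(W, Q) = 54/7 (c(W, Q) = -6*(-⅐)*9 = (6/7)*9 = 54/7)
(c(505, -274) + 486790/(-1202201))*(2985809 - 2609222) = (54/7 + 486790/(-1202201))*(2985809 - 2609222) = (54/7 + 486790*(-1/1202201))*376587 = (54/7 - 486790/1202201)*376587 = (8787332/1202201)*376587 = 3309194995884/1202201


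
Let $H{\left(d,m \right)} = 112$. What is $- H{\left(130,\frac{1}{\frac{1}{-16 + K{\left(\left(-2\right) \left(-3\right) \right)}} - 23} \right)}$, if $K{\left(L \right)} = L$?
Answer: $-112$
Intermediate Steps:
$- H{\left(130,\frac{1}{\frac{1}{-16 + K{\left(\left(-2\right) \left(-3\right) \right)}} - 23} \right)} = \left(-1\right) 112 = -112$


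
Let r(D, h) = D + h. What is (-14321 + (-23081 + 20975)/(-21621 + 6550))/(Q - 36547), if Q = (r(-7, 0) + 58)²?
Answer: 215829685/511600166 ≈ 0.42187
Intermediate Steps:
Q = 2601 (Q = ((-7 + 0) + 58)² = (-7 + 58)² = 51² = 2601)
(-14321 + (-23081 + 20975)/(-21621 + 6550))/(Q - 36547) = (-14321 + (-23081 + 20975)/(-21621 + 6550))/(2601 - 36547) = (-14321 - 2106/(-15071))/(-33946) = (-14321 - 2106*(-1/15071))*(-1/33946) = (-14321 + 2106/15071)*(-1/33946) = -215829685/15071*(-1/33946) = 215829685/511600166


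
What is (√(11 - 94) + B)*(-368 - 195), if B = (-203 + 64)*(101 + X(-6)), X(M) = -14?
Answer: 6808359 - 563*I*√83 ≈ 6.8084e+6 - 5129.2*I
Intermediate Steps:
B = -12093 (B = (-203 + 64)*(101 - 14) = -139*87 = -12093)
(√(11 - 94) + B)*(-368 - 195) = (√(11 - 94) - 12093)*(-368 - 195) = (√(-83) - 12093)*(-563) = (I*√83 - 12093)*(-563) = (-12093 + I*√83)*(-563) = 6808359 - 563*I*√83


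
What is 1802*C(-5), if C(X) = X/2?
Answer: -4505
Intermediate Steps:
C(X) = X/2 (C(X) = X*(½) = X/2)
1802*C(-5) = 1802*((½)*(-5)) = 1802*(-5/2) = -4505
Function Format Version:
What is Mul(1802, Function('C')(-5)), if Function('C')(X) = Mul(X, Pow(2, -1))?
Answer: -4505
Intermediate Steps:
Function('C')(X) = Mul(Rational(1, 2), X) (Function('C')(X) = Mul(X, Rational(1, 2)) = Mul(Rational(1, 2), X))
Mul(1802, Function('C')(-5)) = Mul(1802, Mul(Rational(1, 2), -5)) = Mul(1802, Rational(-5, 2)) = -4505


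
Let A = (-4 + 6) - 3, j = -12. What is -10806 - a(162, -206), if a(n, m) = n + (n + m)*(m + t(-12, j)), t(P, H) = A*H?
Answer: -19504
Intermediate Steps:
A = -1 (A = 2 - 3 = -1)
t(P, H) = -H
a(n, m) = n + (12 + m)*(m + n) (a(n, m) = n + (n + m)*(m - 1*(-12)) = n + (m + n)*(m + 12) = n + (m + n)*(12 + m) = n + (12 + m)*(m + n))
-10806 - a(162, -206) = -10806 - ((-206)**2 + 12*(-206) + 13*162 - 206*162) = -10806 - (42436 - 2472 + 2106 - 33372) = -10806 - 1*8698 = -10806 - 8698 = -19504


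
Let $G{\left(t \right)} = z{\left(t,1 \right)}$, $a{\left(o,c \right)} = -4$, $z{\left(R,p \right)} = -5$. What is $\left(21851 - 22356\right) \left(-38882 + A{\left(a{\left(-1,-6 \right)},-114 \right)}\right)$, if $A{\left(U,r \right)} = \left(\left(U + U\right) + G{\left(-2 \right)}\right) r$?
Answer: $18887000$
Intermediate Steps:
$G{\left(t \right)} = -5$
$A{\left(U,r \right)} = r \left(-5 + 2 U\right)$ ($A{\left(U,r \right)} = \left(\left(U + U\right) - 5\right) r = \left(2 U - 5\right) r = \left(-5 + 2 U\right) r = r \left(-5 + 2 U\right)$)
$\left(21851 - 22356\right) \left(-38882 + A{\left(a{\left(-1,-6 \right)},-114 \right)}\right) = \left(21851 - 22356\right) \left(-38882 - 114 \left(-5 + 2 \left(-4\right)\right)\right) = - 505 \left(-38882 - 114 \left(-5 - 8\right)\right) = - 505 \left(-38882 - -1482\right) = - 505 \left(-38882 + 1482\right) = \left(-505\right) \left(-37400\right) = 18887000$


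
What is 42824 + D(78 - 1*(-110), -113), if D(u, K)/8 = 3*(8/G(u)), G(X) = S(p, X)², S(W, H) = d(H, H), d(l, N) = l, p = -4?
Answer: 94598228/2209 ≈ 42824.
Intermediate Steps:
S(W, H) = H
G(X) = X²
D(u, K) = 192/u² (D(u, K) = 8*(3*(8/(u²))) = 8*(3*(8/u²)) = 8*(24/u²) = 192/u²)
42824 + D(78 - 1*(-110), -113) = 42824 + 192/(78 - 1*(-110))² = 42824 + 192/(78 + 110)² = 42824 + 192/188² = 42824 + 192*(1/35344) = 42824 + 12/2209 = 94598228/2209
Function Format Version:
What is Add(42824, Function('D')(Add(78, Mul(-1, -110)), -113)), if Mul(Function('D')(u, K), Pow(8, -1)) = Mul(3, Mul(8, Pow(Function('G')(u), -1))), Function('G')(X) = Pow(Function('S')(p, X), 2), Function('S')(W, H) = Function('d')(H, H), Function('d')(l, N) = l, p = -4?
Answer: Rational(94598228, 2209) ≈ 42824.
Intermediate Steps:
Function('S')(W, H) = H
Function('G')(X) = Pow(X, 2)
Function('D')(u, K) = Mul(192, Pow(u, -2)) (Function('D')(u, K) = Mul(8, Mul(3, Mul(8, Pow(Pow(u, 2), -1)))) = Mul(8, Mul(3, Mul(8, Pow(u, -2)))) = Mul(8, Mul(24, Pow(u, -2))) = Mul(192, Pow(u, -2)))
Add(42824, Function('D')(Add(78, Mul(-1, -110)), -113)) = Add(42824, Mul(192, Pow(Add(78, Mul(-1, -110)), -2))) = Add(42824, Mul(192, Pow(Add(78, 110), -2))) = Add(42824, Mul(192, Pow(188, -2))) = Add(42824, Mul(192, Rational(1, 35344))) = Add(42824, Rational(12, 2209)) = Rational(94598228, 2209)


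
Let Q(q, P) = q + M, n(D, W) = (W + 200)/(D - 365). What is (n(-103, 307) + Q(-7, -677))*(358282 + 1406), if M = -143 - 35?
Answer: -66931942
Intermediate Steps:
n(D, W) = (200 + W)/(-365 + D)
M = -178
Q(q, P) = -178 + q (Q(q, P) = q - 178 = -178 + q)
(n(-103, 307) + Q(-7, -677))*(358282 + 1406) = ((200 + 307)/(-365 - 103) + (-178 - 7))*(358282 + 1406) = (507/(-468) - 185)*359688 = (-1/468*507 - 185)*359688 = (-13/12 - 185)*359688 = -2233/12*359688 = -66931942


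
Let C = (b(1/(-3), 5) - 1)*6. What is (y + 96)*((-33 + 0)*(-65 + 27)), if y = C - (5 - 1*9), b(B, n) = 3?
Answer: 140448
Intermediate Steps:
C = 12 (C = (3 - 1)*6 = 2*6 = 12)
y = 16 (y = 12 - (5 - 1*9) = 12 - (5 - 9) = 12 - 1*(-4) = 12 + 4 = 16)
(y + 96)*((-33 + 0)*(-65 + 27)) = (16 + 96)*((-33 + 0)*(-65 + 27)) = 112*(-33*(-38)) = 112*1254 = 140448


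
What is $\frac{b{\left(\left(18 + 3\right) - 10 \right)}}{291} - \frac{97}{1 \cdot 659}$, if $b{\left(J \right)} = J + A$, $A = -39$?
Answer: $- \frac{46679}{191769} \approx -0.24341$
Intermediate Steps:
$b{\left(J \right)} = -39 + J$ ($b{\left(J \right)} = J - 39 = -39 + J$)
$\frac{b{\left(\left(18 + 3\right) - 10 \right)}}{291} - \frac{97}{1 \cdot 659} = \frac{-39 + \left(\left(18 + 3\right) - 10\right)}{291} - \frac{97}{1 \cdot 659} = \left(-39 + \left(21 - 10\right)\right) \frac{1}{291} - \frac{97}{659} = \left(-39 + 11\right) \frac{1}{291} - \frac{97}{659} = \left(-28\right) \frac{1}{291} - \frac{97}{659} = - \frac{28}{291} - \frac{97}{659} = - \frac{46679}{191769}$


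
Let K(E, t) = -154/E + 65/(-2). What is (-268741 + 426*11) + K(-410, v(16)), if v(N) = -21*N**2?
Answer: -108275721/410 ≈ -2.6409e+5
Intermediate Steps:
K(E, t) = -65/2 - 154/E (K(E, t) = -154/E + 65*(-1/2) = -154/E - 65/2 = -65/2 - 154/E)
(-268741 + 426*11) + K(-410, v(16)) = (-268741 + 426*11) + (-65/2 - 154/(-410)) = (-268741 + 4686) + (-65/2 - 154*(-1/410)) = -264055 + (-65/2 + 77/205) = -264055 - 13171/410 = -108275721/410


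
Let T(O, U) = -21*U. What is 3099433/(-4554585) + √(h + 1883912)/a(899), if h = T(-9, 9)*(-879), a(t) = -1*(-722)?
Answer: -3099433/4554585 + √2050043/722 ≈ 1.3026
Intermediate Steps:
a(t) = 722
h = 166131 (h = -21*9*(-879) = -189*(-879) = 166131)
3099433/(-4554585) + √(h + 1883912)/a(899) = 3099433/(-4554585) + √(166131 + 1883912)/722 = 3099433*(-1/4554585) + √2050043*(1/722) = -3099433/4554585 + √2050043/722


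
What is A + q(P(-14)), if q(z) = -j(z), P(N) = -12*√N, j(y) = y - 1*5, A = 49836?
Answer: 49841 + 12*I*√14 ≈ 49841.0 + 44.9*I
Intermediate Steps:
j(y) = -5 + y (j(y) = y - 5 = -5 + y)
q(z) = 5 - z (q(z) = -(-5 + z) = 5 - z)
A + q(P(-14)) = 49836 + (5 - (-12)*√(-14)) = 49836 + (5 - (-12)*I*√14) = 49836 + (5 + 12*I*√14) = 49841 + 12*I*√14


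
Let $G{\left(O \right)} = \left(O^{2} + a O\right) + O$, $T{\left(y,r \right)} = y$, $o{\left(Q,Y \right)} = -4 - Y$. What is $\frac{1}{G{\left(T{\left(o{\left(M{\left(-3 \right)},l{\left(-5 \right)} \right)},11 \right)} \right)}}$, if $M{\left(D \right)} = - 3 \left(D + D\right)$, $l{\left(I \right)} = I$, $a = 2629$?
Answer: $\frac{1}{2631} \approx 0.00038008$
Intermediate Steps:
$M{\left(D \right)} = - 6 D$ ($M{\left(D \right)} = - 3 \cdot 2 D = - 6 D$)
$G{\left(O \right)} = O^{2} + 2630 O$ ($G{\left(O \right)} = \left(O^{2} + 2629 O\right) + O = O^{2} + 2630 O$)
$\frac{1}{G{\left(T{\left(o{\left(M{\left(-3 \right)},l{\left(-5 \right)} \right)},11 \right)} \right)}} = \frac{1}{\left(-4 - -5\right) \left(2630 - -1\right)} = \frac{1}{\left(-4 + 5\right) \left(2630 + \left(-4 + 5\right)\right)} = \frac{1}{1 \left(2630 + 1\right)} = \frac{1}{1 \cdot 2631} = \frac{1}{2631}$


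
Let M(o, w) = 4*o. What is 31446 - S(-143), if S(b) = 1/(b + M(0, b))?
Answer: 4496779/143 ≈ 31446.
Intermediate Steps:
S(b) = 1/b (S(b) = 1/(b + 4*0) = 1/(b + 0) = 1/b)
31446 - S(-143) = 31446 - 1/(-143) = 31446 - 1*(-1/143) = 31446 + 1/143 = 4496779/143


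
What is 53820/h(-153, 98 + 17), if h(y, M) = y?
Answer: -5980/17 ≈ -351.76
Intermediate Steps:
53820/h(-153, 98 + 17) = 53820/(-153) = 53820*(-1/153) = -5980/17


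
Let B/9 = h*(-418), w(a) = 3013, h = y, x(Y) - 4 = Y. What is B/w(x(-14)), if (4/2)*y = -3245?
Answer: 6103845/3013 ≈ 2025.8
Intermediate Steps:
y = -3245/2 (y = (1/2)*(-3245) = -3245/2 ≈ -1622.5)
x(Y) = 4 + Y
h = -3245/2 ≈ -1622.5
B = 6103845 (B = 9*(-3245/2*(-418)) = 9*678205 = 6103845)
B/w(x(-14)) = 6103845/3013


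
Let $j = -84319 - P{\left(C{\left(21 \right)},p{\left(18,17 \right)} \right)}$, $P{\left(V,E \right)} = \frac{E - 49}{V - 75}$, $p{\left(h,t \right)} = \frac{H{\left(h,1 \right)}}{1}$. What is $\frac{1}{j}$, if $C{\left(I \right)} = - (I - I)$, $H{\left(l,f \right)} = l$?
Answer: $- \frac{75}{6323956} \approx -1.186 \cdot 10^{-5}$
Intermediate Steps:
$p{\left(h,t \right)} = h$ ($p{\left(h,t \right)} = \frac{h}{1} = h 1 = h$)
$C{\left(I \right)} = 0$ ($C{\left(I \right)} = \left(-1\right) 0 = 0$)
$P{\left(V,E \right)} = \frac{-49 + E}{-75 + V}$
$j = - \frac{6323956}{75}$ ($j = -84319 - \frac{-49 + 18}{-75 + 0} = -84319 - \frac{1}{-75} \left(-31\right) = -84319 - \left(- \frac{1}{75}\right) \left(-31\right) = -84319 - \frac{31}{75} = - \frac{6323956}{75} \approx -84319.0$)
$\frac{1}{j} = \frac{1}{- \frac{6323956}{75}} = - \frac{75}{6323956}$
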